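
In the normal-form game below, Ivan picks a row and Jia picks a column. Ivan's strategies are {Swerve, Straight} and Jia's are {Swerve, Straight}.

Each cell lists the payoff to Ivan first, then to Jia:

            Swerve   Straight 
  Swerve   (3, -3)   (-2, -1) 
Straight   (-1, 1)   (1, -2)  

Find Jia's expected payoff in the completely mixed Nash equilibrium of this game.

First find p, the probability Ivan plays Swerve, from Jia's indifference between Swerve and Straight: −3p + (1−p) = −p − 2(1−p), giving p = 3/5.
Since Jia is indifferent in equilibrium, Jia's expected payoff equals the payoff from either column against (3/5, 2/5). Using Swerve: −3(3/5) + (2/5) = -7/5.

-7/5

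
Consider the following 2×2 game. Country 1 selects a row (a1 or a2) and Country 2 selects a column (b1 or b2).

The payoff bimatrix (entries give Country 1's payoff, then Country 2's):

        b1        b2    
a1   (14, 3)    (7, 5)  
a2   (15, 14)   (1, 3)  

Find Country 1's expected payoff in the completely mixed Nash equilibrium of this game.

First find y, the probability Country 2 plays b1, from Country 1's indifference between a1 and a2: 14y + 7(1−y) = 15y + (1−y), giving y = 6/7.
Since Country 1 is indifferent in equilibrium, Country 1's expected payoff equals the payoff from either row against (6/7, 1/7). Using a1: 14(6/7) + 7(1/7) = 13.

13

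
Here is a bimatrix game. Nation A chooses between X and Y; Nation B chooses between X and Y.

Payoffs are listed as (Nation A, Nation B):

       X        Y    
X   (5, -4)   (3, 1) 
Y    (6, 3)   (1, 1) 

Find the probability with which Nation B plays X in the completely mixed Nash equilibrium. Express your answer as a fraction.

Let c be the probability that Nation B plays X. In a completely mixed equilibrium, Nation A must be indifferent between X and Y.
Nation A's expected payoff from X is 5c + 3(1−c); from Y it is 6c + (1−c).
Setting these equal: 2c + 3 = 5c + 1, so c = 2/3.

2/3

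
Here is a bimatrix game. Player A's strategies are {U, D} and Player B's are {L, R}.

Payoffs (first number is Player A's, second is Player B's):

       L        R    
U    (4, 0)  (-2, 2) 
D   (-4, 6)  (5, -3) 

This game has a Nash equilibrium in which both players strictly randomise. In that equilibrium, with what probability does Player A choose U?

Let x be the probability that Player A plays U. In a completely mixed equilibrium, Player B must be indifferent between L and R.
Player B's expected payoff from L is 6(1−x); from R it is 2x − 3(1−x).
Setting these equal: −6x + 6 = 5x − 3, so x = 9/11.

9/11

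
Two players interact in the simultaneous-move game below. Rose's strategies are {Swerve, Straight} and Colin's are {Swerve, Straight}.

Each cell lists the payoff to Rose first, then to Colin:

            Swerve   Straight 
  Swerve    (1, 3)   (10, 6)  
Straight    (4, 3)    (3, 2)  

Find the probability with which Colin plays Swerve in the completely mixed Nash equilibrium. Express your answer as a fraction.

7/10

Let y be the probability that Colin plays Swerve. In a completely mixed equilibrium, Rose must be indifferent between Swerve and Straight.
Rose's expected payoff from Swerve is y + 10(1−y); from Straight it is 4y + 3(1−y).
Setting these equal: −9y + 10 = y + 3, so y = 7/10.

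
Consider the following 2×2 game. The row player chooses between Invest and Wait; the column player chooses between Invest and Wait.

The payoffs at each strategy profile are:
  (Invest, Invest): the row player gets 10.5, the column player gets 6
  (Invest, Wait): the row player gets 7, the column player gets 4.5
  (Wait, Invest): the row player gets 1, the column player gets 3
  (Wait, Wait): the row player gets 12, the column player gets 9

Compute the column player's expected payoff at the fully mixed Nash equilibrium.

27/5

First find p, the probability the row player plays Invest, from the column player's indifference between Invest and Wait: 6p + 3(1−p) = 4.5p + 9(1−p), giving p = 4/5.
Since the column player is indifferent in equilibrium, the column player's expected payoff equals the payoff from either column against (4/5, 1/5). Using Invest: 6(4/5) + 3(1/5) = 27/5.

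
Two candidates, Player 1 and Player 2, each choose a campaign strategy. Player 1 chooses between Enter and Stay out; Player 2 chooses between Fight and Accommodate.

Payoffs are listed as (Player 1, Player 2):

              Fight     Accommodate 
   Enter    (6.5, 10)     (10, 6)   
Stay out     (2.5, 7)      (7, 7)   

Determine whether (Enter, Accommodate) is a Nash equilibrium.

No

At (Enter, Accommodate), Player 1 earns 10; switching to Stay out would give 7, so Player 1 has no profitable deviation.
Player 2 earns 6; switching to Fight would give 10, so Player 2 would deviate.
Since at least one player can profitably deviate, this is not a Nash equilibrium.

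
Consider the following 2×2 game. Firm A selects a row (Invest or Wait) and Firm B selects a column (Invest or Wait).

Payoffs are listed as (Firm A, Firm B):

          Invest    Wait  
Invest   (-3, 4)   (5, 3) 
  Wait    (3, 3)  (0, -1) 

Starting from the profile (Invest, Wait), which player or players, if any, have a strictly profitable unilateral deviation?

Firm B

Firm A at (Invest, Wait) earns 5; deviating to Wait yields 0 — not better.
Firm B earns 3; deviating to Invest yields 4 — a strict improvement.
Only Firm B has a strictly profitable deviation.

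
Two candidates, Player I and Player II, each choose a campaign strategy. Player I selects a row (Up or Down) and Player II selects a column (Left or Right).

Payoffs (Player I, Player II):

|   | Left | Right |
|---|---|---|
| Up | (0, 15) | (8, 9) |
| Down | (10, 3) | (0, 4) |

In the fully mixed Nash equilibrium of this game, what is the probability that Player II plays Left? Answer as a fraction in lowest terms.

4/9

Let y be the probability that Player II plays Left. In a completely mixed equilibrium, Player I must be indifferent between Up and Down.
Player I's expected payoff from Up is 8(1−y); from Down it is 10y.
Setting these equal: −8y + 8 = 10y, so y = 4/9.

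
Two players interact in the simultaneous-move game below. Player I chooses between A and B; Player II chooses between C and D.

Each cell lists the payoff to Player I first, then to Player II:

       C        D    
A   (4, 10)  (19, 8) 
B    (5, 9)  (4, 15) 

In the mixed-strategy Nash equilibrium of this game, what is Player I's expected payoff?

First find q, the probability Player II plays C, from Player I's indifference between A and B: 4q + 19(1−q) = 5q + 4(1−q), giving q = 15/16.
Since Player I is indifferent in equilibrium, Player I's expected payoff equals the payoff from either row against (15/16, 1/16). Using A: 4(15/16) + 19(1/16) = 79/16.

79/16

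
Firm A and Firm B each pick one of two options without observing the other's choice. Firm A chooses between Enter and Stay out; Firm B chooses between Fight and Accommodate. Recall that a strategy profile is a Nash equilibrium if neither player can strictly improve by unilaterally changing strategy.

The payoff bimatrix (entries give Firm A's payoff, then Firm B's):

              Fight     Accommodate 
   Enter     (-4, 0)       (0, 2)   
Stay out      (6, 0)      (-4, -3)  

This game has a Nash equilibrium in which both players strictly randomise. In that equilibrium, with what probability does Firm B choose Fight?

Let y be the probability that Firm B plays Fight. In a completely mixed equilibrium, Firm A must be indifferent between Enter and Stay out.
Firm A's expected payoff from Enter is −4y; from Stay out it is 6y − 4(1−y).
Setting these equal: −4y = 10y − 4, so y = 2/7.

2/7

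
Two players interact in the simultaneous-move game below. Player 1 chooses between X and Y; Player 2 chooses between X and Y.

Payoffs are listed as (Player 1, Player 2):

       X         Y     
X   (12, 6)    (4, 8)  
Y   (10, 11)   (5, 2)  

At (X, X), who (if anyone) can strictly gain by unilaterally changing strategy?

Player 2

Player 1 at (X, X) earns 12; deviating to Y yields 10 — not better.
Player 2 earns 6; deviating to Y yields 8 — a strict improvement.
Only Player 2 has a strictly profitable deviation.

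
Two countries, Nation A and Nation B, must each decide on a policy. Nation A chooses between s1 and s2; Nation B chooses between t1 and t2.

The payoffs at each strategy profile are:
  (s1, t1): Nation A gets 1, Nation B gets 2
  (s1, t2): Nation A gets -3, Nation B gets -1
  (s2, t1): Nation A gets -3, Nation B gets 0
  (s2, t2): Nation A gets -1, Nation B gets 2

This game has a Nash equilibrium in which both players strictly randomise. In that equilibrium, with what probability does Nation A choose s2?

Let x be the probability that Nation A plays s1. In a completely mixed equilibrium, Nation B must be indifferent between t1 and t2.
Nation B's expected payoff from t1 is 2x; from t2 it is −x + 2(1−x).
Setting these equal: 2x = −3x + 2, so x = 2/5.
Therefore Nation A plays s2 with probability 1 − 2/5 = 3/5.

3/5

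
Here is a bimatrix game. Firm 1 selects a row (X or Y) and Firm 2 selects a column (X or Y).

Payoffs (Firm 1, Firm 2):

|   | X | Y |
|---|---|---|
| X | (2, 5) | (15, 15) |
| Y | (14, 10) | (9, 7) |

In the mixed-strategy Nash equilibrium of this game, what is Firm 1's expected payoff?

32/3

First find y, the probability Firm 2 plays X, from Firm 1's indifference between X and Y: 2y + 15(1−y) = 14y + 9(1−y), giving y = 1/3.
Since Firm 1 is indifferent in equilibrium, Firm 1's expected payoff equals the payoff from either row against (1/3, 2/3). Using X: 2(1/3) + 15(2/3) = 32/3.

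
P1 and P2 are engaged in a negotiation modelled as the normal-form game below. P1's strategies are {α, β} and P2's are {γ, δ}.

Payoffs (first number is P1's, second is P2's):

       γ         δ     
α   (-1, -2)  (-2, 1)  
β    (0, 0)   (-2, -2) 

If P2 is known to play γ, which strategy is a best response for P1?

β

Against γ, P1 earns -1 from α and 0 from β.
So β is the best response.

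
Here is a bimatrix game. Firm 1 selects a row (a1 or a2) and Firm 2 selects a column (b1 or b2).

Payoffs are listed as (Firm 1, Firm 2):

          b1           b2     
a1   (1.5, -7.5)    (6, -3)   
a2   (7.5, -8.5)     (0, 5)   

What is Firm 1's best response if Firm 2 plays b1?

a2

Against b1, Firm 1 earns 1.5 from a1 and 7.5 from a2.
So a2 is the best response.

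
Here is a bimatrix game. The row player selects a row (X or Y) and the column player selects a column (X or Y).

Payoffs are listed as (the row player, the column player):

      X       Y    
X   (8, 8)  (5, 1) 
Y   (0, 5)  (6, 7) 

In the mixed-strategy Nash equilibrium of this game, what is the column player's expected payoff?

17/3

First find p, the probability the row player plays X, from the column player's indifference between X and Y: 8p + 5(1−p) = p + 7(1−p), giving p = 2/9.
Since the column player is indifferent in equilibrium, the column player's expected payoff equals the payoff from either column against (2/9, 7/9). Using X: 8(2/9) + 5(7/9) = 17/3.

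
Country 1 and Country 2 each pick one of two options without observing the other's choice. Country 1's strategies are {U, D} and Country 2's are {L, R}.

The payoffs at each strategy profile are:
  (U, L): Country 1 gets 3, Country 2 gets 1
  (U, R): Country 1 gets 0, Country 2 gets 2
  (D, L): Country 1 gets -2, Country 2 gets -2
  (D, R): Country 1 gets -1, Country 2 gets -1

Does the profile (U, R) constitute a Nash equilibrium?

Yes

At (U, R), Country 1 earns 0; switching to D would give -1, so Country 1 has no profitable deviation.
Country 2 earns 2; switching to L would give 1, so Country 2 has no profitable deviation.
Neither player can gain by a unilateral deviation, so this profile is a Nash equilibrium.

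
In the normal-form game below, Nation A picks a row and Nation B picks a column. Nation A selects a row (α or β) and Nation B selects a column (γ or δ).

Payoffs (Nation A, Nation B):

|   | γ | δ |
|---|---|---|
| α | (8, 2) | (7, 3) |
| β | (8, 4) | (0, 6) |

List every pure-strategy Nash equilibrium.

(α, δ)

(α, γ): Nation B prefers δ (3 > 2) — not an equilibrium.
(α, δ): Nation A gets 7 ≥ 0 from β, and Nation B gets 3 ≥ 2 from γ — Nash equilibrium.
(β, γ): Nation B prefers δ (6 > 4) — not an equilibrium.
(β, δ): Nation A prefers α (7 > 0) — not an equilibrium.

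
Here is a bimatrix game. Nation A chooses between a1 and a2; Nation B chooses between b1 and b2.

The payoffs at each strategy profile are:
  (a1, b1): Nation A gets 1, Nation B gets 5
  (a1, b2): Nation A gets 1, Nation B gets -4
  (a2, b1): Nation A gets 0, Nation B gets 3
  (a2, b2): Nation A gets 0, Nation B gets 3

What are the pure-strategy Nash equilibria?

(a1, b1): Nation A gets 1 ≥ 0 from a2, and Nation B gets 5 ≥ -4 from b2 — Nash equilibrium.
(a1, b2): Nation B prefers b1 (5 > -4) — not an equilibrium.
(a2, b1): Nation A prefers a1 (1 > 0) — not an equilibrium.
(a2, b2): Nation A prefers a1 (1 > 0) — not an equilibrium.

(a1, b1)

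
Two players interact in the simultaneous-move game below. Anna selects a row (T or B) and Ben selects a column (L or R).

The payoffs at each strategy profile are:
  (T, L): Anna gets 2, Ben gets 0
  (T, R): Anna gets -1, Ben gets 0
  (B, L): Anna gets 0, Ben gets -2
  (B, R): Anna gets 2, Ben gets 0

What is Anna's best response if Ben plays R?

Against R, Anna earns -1 from T and 2 from B.
So B is the best response.

B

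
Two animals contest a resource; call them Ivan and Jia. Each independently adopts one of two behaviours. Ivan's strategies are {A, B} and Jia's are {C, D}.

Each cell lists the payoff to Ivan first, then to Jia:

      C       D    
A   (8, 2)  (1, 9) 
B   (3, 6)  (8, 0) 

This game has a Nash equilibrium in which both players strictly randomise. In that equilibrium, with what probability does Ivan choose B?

Let p be the probability that Ivan plays A. In a completely mixed equilibrium, Jia must be indifferent between C and D.
Jia's expected payoff from C is 2p + 6(1−p); from D it is 9p.
Setting these equal: −4p + 6 = 9p, so p = 6/13.
Therefore Ivan plays B with probability 1 − 6/13 = 7/13.

7/13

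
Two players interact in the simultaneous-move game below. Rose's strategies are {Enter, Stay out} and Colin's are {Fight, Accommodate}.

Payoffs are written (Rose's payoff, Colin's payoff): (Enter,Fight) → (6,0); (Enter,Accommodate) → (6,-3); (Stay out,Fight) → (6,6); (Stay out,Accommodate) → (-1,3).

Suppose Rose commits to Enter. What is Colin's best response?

Fight

Against Enter, Colin earns 0 from Fight and -3 from Accommodate.
So Fight is the best response.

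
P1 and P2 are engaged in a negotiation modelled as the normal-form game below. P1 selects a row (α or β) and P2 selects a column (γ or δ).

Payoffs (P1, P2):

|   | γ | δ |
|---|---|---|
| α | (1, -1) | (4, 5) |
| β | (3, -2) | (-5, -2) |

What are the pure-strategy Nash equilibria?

(α, γ): P1 prefers β (3 > 1); P2 prefers δ (5 > -1) — not an equilibrium.
(α, δ): P1 gets 4 ≥ -5 from β, and P2 gets 5 ≥ -1 from γ — Nash equilibrium.
(β, γ): P1 gets 3 ≥ 1 from α, and P2 gets -2 ≥ -2 from δ — Nash equilibrium.
(β, δ): P1 prefers α (4 > -5) — not an equilibrium.

(α, δ) and (β, γ)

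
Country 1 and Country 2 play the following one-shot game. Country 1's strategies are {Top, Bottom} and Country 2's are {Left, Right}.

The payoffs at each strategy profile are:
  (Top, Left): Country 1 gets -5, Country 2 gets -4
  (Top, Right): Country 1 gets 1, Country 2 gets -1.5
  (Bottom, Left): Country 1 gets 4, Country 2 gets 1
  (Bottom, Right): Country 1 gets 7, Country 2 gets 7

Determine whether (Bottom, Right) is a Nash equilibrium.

At (Bottom, Right), Country 1 earns 7; switching to Top would give 1, so Country 1 has no profitable deviation.
Country 2 earns 7; switching to Left would give 1, so Country 2 has no profitable deviation.
Neither player can gain by a unilateral deviation, so this profile is a Nash equilibrium.

Yes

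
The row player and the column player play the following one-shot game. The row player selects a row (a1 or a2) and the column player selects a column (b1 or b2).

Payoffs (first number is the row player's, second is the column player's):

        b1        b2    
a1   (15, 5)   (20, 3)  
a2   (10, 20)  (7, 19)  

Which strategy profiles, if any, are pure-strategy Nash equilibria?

(a1, b1): the row player gets 15 ≥ 10 from a2, and the column player gets 5 ≥ 3 from b2 — Nash equilibrium.
(a1, b2): the column player prefers b1 (5 > 3) — not an equilibrium.
(a2, b1): the row player prefers a1 (15 > 10) — not an equilibrium.
(a2, b2): the row player prefers a1 (20 > 7); the column player prefers b1 (20 > 19) — not an equilibrium.

(a1, b1)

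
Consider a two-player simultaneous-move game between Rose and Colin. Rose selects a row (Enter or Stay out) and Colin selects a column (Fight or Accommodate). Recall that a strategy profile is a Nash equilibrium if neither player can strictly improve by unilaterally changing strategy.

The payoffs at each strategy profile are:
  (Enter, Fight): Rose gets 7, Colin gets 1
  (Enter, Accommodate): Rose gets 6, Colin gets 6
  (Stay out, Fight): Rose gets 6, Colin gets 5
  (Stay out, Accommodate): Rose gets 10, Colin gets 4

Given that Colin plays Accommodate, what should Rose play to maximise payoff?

Against Accommodate, Rose earns 6 from Enter and 10 from Stay out.
So Stay out is the best response.

Stay out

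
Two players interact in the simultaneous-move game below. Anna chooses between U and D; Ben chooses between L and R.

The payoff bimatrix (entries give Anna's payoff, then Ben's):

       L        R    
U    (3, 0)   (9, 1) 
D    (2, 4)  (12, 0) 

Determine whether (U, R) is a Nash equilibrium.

At (U, R), Anna earns 9; switching to D would give 12, so Anna would deviate.
Ben earns 1; switching to L would give 0, so Ben has no profitable deviation.
Since at least one player can profitably deviate, this is not a Nash equilibrium.

No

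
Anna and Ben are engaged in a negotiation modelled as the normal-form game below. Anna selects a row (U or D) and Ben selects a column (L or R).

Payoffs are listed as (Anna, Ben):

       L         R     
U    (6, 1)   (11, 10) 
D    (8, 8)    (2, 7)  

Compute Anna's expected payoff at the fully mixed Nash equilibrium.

76/11

First find q, the probability Ben plays L, from Anna's indifference between U and D: 6q + 11(1−q) = 8q + 2(1−q), giving q = 9/11.
Since Anna is indifferent in equilibrium, Anna's expected payoff equals the payoff from either row against (9/11, 2/11). Using U: 6(9/11) + 11(2/11) = 76/11.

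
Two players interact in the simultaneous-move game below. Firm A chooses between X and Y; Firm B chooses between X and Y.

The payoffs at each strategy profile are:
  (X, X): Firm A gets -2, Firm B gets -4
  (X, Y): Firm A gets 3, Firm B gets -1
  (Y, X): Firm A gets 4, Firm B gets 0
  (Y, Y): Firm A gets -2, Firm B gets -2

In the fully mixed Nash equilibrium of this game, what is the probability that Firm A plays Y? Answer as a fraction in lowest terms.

3/5

Let r be the probability that Firm A plays X. In a completely mixed equilibrium, Firm B must be indifferent between X and Y.
Firm B's expected payoff from X is −4r; from Y it is −r − 2(1−r).
Setting these equal: −4r = r − 2, so r = 2/5.
Therefore Firm A plays Y with probability 1 − 2/5 = 3/5.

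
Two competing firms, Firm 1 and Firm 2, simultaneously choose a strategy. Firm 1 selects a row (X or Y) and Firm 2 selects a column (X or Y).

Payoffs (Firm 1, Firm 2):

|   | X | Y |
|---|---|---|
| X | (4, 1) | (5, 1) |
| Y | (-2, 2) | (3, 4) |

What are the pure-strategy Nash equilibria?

(X, X): Firm 1 gets 4 ≥ -2 from Y, and Firm 2 gets 1 ≥ 1 from Y — Nash equilibrium.
(X, Y): Firm 1 gets 5 ≥ 3 from Y, and Firm 2 gets 1 ≥ 1 from X — Nash equilibrium.
(Y, X): Firm 1 prefers X (4 > -2); Firm 2 prefers Y (4 > 2) — not an equilibrium.
(Y, Y): Firm 1 prefers X (5 > 3) — not an equilibrium.

(X, X) and (X, Y)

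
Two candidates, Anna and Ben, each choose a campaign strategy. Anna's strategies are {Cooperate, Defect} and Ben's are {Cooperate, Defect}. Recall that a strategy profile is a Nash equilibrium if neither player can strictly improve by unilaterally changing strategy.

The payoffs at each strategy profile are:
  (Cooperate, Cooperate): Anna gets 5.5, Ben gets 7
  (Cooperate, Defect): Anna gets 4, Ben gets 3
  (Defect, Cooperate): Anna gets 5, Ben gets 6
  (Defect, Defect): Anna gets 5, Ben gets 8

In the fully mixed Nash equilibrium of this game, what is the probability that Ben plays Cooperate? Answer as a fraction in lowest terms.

2/3

Let q be the probability that Ben plays Cooperate. In a completely mixed equilibrium, Anna must be indifferent between Cooperate and Defect.
Anna's expected payoff from Cooperate is 5.5q + 4(1−q); from Defect it is 5q + 5(1−q).
Setting these equal: 1.5q + 4 = 5, so q = 2/3.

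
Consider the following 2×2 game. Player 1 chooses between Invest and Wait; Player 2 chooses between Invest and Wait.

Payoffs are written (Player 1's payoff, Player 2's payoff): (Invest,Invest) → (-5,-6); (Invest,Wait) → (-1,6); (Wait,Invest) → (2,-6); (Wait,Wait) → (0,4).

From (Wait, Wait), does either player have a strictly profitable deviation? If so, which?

Player 1 at (Wait, Wait) earns 0; deviating to Invest yields -1 — not better.
Player 2 earns 4; deviating to Invest yields -6 — not better.
Neither player can strictly improve; the profile is a Nash equilibrium.

Neither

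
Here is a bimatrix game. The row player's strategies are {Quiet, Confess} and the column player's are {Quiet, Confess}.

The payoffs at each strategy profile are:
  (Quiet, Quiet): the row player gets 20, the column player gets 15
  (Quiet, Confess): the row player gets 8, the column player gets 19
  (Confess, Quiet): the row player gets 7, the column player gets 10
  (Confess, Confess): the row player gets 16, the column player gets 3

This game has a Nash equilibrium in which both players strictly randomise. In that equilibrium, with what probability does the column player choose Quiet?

Let y be the probability that the column player plays Quiet. In a completely mixed equilibrium, the row player must be indifferent between Quiet and Confess.
The row player's expected payoff from Quiet is 20y + 8(1−y); from Confess it is 7y + 16(1−y).
Setting these equal: 12y + 8 = −9y + 16, so y = 8/21.

8/21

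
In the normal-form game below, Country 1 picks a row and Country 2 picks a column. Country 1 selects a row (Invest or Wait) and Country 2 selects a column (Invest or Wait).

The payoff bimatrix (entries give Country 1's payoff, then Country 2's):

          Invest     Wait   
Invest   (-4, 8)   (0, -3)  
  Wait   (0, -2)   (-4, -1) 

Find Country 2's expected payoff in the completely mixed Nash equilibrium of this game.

-7/6

First find x, the probability Country 1 plays Invest, from Country 2's indifference between Invest and Wait: 8x − 2(1−x) = −3x − (1−x), giving x = 1/12.
Since Country 2 is indifferent in equilibrium, Country 2's expected payoff equals the payoff from either column against (1/12, 11/12). Using Invest: 8(1/12) − 2(11/12) = -7/6.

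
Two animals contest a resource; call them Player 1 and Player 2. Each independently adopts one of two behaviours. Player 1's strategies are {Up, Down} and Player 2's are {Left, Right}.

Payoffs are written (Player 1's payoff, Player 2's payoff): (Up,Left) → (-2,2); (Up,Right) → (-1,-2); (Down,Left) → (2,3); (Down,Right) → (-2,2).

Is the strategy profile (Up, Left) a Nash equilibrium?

No

At (Up, Left), Player 1 earns -2; switching to Down would give 2, so Player 1 would deviate.
Player 2 earns 2; switching to Right would give -2, so Player 2 has no profitable deviation.
Since at least one player can profitably deviate, this is not a Nash equilibrium.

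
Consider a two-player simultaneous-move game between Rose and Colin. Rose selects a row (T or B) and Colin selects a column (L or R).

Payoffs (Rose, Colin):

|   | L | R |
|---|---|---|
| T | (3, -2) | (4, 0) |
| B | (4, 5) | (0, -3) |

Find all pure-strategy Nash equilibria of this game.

(T, R) and (B, L)

(T, L): Rose prefers B (4 > 3); Colin prefers R (0 > -2) — not an equilibrium.
(T, R): Rose gets 4 ≥ 0 from B, and Colin gets 0 ≥ -2 from L — Nash equilibrium.
(B, L): Rose gets 4 ≥ 3 from T, and Colin gets 5 ≥ -3 from R — Nash equilibrium.
(B, R): Rose prefers T (4 > 0); Colin prefers L (5 > -3) — not an equilibrium.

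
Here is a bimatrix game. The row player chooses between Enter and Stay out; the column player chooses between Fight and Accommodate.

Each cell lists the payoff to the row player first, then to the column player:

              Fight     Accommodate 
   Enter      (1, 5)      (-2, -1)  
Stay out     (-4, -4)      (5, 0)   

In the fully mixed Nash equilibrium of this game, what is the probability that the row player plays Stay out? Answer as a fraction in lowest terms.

Let x be the probability that the row player plays Enter. In a completely mixed equilibrium, the column player must be indifferent between Fight and Accommodate.
The column player's expected payoff from Fight is 5x − 4(1−x); from Accommodate it is −x.
Setting these equal: 9x − 4 = −x, so x = 2/5.
Therefore the row player plays Stay out with probability 1 − 2/5 = 3/5.

3/5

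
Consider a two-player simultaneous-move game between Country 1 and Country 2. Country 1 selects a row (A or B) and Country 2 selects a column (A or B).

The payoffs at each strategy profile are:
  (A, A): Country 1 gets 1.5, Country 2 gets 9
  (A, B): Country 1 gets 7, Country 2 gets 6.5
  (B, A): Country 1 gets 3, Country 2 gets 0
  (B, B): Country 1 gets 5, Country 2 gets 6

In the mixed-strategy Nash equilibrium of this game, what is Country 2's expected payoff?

First find x, the probability Country 1 plays A, from Country 2's indifference between A and B: 9x = 6.5x + 6(1−x), giving x = 12/17.
Since Country 2 is indifferent in equilibrium, Country 2's expected payoff equals the payoff from either column against (12/17, 5/17). Using A: 9(12/17) = 108/17.

108/17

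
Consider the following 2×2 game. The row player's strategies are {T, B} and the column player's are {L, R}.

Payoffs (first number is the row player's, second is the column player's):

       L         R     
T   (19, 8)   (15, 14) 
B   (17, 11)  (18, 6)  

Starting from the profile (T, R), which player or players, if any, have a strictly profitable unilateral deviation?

The row player at (T, R) earns 15; deviating to B yields 18 — a strict improvement.
The column player earns 14; deviating to L yields 8 — not better.
Only the row player has a strictly profitable deviation.

The row player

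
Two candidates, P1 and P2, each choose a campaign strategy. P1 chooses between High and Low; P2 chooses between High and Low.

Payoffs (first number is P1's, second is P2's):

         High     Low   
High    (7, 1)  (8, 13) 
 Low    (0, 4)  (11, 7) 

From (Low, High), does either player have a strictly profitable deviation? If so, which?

Both

P1 at (Low, High) earns 0; deviating to High yields 7 — a strict improvement.
P2 earns 4; deviating to Low yields 7 — a strict improvement.
Both P1 and P2 have strictly profitable deviations.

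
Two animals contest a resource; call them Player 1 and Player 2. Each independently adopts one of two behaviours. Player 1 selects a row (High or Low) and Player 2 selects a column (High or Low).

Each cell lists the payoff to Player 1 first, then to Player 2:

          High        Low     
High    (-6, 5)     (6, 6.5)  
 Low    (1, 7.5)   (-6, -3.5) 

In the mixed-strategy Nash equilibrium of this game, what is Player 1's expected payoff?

-30/19

First find q, the probability Player 2 plays High, from Player 1's indifference between High and Low: −6q + 6(1−q) = q − 6(1−q), giving q = 12/19.
Since Player 1 is indifferent in equilibrium, Player 1's expected payoff equals the payoff from either row against (12/19, 7/19). Using High: −6(12/19) + 6(7/19) = -30/19.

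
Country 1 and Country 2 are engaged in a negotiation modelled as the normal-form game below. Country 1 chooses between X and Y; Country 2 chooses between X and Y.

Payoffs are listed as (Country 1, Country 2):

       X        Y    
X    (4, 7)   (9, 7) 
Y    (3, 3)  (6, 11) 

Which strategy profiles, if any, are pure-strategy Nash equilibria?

(X, X): Country 1 gets 4 ≥ 3 from Y, and Country 2 gets 7 ≥ 7 from Y — Nash equilibrium.
(X, Y): Country 1 gets 9 ≥ 6 from Y, and Country 2 gets 7 ≥ 7 from X — Nash equilibrium.
(Y, X): Country 1 prefers X (4 > 3); Country 2 prefers Y (11 > 3) — not an equilibrium.
(Y, Y): Country 1 prefers X (9 > 6) — not an equilibrium.

(X, X) and (X, Y)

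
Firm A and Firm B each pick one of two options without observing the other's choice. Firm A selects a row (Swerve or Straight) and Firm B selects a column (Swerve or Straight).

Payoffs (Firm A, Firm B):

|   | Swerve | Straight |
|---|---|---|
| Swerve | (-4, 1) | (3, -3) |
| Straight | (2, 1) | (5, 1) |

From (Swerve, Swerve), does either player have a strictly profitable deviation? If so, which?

Firm A at (Swerve, Swerve) earns -4; deviating to Straight yields 2 — a strict improvement.
Firm B earns 1; deviating to Straight yields -3 — not better.
Only Firm A has a strictly profitable deviation.

Firm A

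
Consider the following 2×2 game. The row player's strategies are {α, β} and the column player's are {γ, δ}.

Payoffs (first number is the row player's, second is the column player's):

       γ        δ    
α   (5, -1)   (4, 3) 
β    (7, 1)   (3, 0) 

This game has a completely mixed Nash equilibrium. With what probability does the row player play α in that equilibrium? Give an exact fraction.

1/5

Let r be the probability that the row player plays α. In a completely mixed equilibrium, the column player must be indifferent between γ and δ.
The column player's expected payoff from γ is −r + (1−r); from δ it is 3r.
Setting these equal: −2r + 1 = 3r, so r = 1/5.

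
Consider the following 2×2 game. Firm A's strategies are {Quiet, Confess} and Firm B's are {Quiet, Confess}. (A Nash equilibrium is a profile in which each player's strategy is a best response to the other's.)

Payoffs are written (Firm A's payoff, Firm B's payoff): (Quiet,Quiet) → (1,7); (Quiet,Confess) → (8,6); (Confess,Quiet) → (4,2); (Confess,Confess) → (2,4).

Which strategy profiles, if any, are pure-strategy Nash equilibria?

(Quiet, Quiet): Firm A prefers Confess (4 > 1) — not an equilibrium.
(Quiet, Confess): Firm B prefers Quiet (7 > 6) — not an equilibrium.
(Confess, Quiet): Firm B prefers Confess (4 > 2) — not an equilibrium.
(Confess, Confess): Firm A prefers Quiet (8 > 2) — not an equilibrium.

none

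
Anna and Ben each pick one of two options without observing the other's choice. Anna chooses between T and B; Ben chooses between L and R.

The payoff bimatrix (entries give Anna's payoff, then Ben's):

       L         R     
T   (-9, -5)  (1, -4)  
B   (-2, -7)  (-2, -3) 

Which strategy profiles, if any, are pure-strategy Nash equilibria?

(T, R)

(T, L): Anna prefers B (-2 > -9); Ben prefers R (-4 > -5) — not an equilibrium.
(T, R): Anna gets 1 ≥ -2 from B, and Ben gets -4 ≥ -5 from L — Nash equilibrium.
(B, L): Ben prefers R (-3 > -7) — not an equilibrium.
(B, R): Anna prefers T (1 > -2) — not an equilibrium.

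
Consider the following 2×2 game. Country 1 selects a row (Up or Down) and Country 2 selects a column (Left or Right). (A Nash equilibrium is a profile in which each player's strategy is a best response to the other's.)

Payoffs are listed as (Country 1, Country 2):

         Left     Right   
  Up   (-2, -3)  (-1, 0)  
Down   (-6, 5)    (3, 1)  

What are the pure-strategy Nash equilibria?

none

(Up, Left): Country 2 prefers Right (0 > -3) — not an equilibrium.
(Up, Right): Country 1 prefers Down (3 > -1) — not an equilibrium.
(Down, Left): Country 1 prefers Up (-2 > -6) — not an equilibrium.
(Down, Right): Country 2 prefers Left (5 > 1) — not an equilibrium.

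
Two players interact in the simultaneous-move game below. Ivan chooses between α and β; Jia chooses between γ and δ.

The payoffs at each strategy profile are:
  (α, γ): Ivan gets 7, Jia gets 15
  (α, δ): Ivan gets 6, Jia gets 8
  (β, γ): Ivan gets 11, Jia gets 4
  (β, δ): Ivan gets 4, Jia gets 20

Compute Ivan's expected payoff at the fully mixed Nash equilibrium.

First find q, the probability Jia plays γ, from Ivan's indifference between α and β: 7q + 6(1−q) = 11q + 4(1−q), giving q = 1/3.
Since Ivan is indifferent in equilibrium, Ivan's expected payoff equals the payoff from either row against (1/3, 2/3). Using α: 7(1/3) + 6(2/3) = 19/3.

19/3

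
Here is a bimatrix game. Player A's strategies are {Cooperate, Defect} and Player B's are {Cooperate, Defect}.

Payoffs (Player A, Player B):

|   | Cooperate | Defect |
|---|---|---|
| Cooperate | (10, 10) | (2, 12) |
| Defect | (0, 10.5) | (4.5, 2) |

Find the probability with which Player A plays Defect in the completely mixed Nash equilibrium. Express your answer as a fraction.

4/21

Let p be the probability that Player A plays Cooperate. In a completely mixed equilibrium, Player B must be indifferent between Cooperate and Defect.
Player B's expected payoff from Cooperate is 10p + 10.5(1−p); from Defect it is 12p + 2(1−p).
Setting these equal: −0.5p + 10.5 = 10p + 2, so p = 17/21.
Therefore Player A plays Defect with probability 1 − 17/21 = 4/21.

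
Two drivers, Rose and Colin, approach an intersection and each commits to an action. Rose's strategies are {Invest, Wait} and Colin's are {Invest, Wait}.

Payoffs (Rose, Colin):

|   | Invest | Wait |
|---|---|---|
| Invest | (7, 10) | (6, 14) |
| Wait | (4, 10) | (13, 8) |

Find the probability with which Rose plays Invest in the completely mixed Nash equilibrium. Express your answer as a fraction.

1/3

Let x be the probability that Rose plays Invest. In a completely mixed equilibrium, Colin must be indifferent between Invest and Wait.
Colin's expected payoff from Invest is 10x + 10(1−x); from Wait it is 14x + 8(1−x).
Setting these equal: 10 = 6x + 8, so x = 1/3.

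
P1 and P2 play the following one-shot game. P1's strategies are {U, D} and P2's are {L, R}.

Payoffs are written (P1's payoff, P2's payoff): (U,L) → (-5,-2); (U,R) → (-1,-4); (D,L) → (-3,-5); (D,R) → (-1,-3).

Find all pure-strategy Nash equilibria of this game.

(D, R)

(U, L): P1 prefers D (-3 > -5) — not an equilibrium.
(U, R): P2 prefers L (-2 > -4) — not an equilibrium.
(D, L): P2 prefers R (-3 > -5) — not an equilibrium.
(D, R): P1 gets -1 ≥ -1 from U, and P2 gets -3 ≥ -5 from L — Nash equilibrium.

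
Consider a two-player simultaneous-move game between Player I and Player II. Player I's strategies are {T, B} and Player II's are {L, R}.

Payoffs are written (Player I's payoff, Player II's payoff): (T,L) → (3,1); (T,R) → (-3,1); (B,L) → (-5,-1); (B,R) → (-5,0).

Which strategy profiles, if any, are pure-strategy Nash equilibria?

(T, L): Player I gets 3 ≥ -5 from B, and Player II gets 1 ≥ 1 from R — Nash equilibrium.
(T, R): Player I gets -3 ≥ -5 from B, and Player II gets 1 ≥ 1 from L — Nash equilibrium.
(B, L): Player I prefers T (3 > -5); Player II prefers R (0 > -1) — not an equilibrium.
(B, R): Player I prefers T (-3 > -5) — not an equilibrium.

(T, L) and (T, R)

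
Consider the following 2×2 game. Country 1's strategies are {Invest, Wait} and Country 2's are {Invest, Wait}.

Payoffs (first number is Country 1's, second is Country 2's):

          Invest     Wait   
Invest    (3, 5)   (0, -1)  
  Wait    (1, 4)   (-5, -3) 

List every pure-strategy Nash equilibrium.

(Invest, Invest)

(Invest, Invest): Country 1 gets 3 ≥ 1 from Wait, and Country 2 gets 5 ≥ -1 from Wait — Nash equilibrium.
(Invest, Wait): Country 2 prefers Invest (5 > -1) — not an equilibrium.
(Wait, Invest): Country 1 prefers Invest (3 > 1) — not an equilibrium.
(Wait, Wait): Country 1 prefers Invest (0 > -5); Country 2 prefers Invest (4 > -3) — not an equilibrium.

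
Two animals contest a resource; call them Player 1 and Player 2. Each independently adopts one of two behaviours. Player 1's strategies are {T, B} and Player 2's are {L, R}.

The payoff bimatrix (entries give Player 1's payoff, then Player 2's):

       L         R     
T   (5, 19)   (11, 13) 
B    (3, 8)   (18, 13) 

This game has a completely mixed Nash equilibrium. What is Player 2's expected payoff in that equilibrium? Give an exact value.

13

First find x, the probability Player 1 plays T, from Player 2's indifference between L and R: 19x + 8(1−x) = 13x + 13(1−x), giving x = 5/11.
Since Player 2 is indifferent in equilibrium, Player 2's expected payoff equals the payoff from either column against (5/11, 6/11). Using L: 19(5/11) + 8(6/11) = 13.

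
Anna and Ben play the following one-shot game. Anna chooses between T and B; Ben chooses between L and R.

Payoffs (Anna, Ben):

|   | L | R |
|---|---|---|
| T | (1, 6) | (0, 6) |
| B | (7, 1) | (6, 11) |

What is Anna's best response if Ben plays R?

B

Against R, Anna earns 0 from T and 6 from B.
So B is the best response.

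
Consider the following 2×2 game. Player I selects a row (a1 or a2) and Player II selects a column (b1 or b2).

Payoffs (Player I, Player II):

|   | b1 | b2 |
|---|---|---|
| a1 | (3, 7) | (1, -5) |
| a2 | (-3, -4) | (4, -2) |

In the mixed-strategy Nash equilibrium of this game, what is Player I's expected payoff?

First find q, the probability Player II plays b1, from Player I's indifference between a1 and a2: 3q + (1−q) = −3q + 4(1−q), giving q = 1/3.
Since Player I is indifferent in equilibrium, Player I's expected payoff equals the payoff from either row against (1/3, 2/3). Using a1: 3(1/3) + (2/3) = 5/3.

5/3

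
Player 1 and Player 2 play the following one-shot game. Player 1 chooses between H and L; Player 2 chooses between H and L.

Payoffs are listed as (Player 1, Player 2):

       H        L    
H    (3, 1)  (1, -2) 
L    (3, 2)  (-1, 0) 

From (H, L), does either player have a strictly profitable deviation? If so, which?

Player 2

Player 1 at (H, L) earns 1; deviating to L yields -1 — not better.
Player 2 earns -2; deviating to H yields 1 — a strict improvement.
Only Player 2 has a strictly profitable deviation.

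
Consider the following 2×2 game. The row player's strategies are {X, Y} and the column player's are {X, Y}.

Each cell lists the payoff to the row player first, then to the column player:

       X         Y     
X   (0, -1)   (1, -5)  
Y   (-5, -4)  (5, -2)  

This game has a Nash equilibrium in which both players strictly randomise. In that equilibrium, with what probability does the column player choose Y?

Let q be the probability that the column player plays X. In a completely mixed equilibrium, the row player must be indifferent between X and Y.
The row player's expected payoff from X is (1−q); from Y it is −5q + 5(1−q).
Setting these equal: −q + 1 = −10q + 5, so q = 4/9.
Therefore the column player plays Y with probability 1 − 4/9 = 5/9.

5/9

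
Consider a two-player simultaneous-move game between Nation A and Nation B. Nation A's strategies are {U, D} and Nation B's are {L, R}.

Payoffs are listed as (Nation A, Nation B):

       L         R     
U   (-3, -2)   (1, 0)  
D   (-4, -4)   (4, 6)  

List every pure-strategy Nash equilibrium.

(U, L): Nation B prefers R (0 > -2) — not an equilibrium.
(U, R): Nation A prefers D (4 > 1) — not an equilibrium.
(D, L): Nation A prefers U (-3 > -4); Nation B prefers R (6 > -4) — not an equilibrium.
(D, R): Nation A gets 4 ≥ 1 from U, and Nation B gets 6 ≥ -4 from L — Nash equilibrium.

(D, R)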